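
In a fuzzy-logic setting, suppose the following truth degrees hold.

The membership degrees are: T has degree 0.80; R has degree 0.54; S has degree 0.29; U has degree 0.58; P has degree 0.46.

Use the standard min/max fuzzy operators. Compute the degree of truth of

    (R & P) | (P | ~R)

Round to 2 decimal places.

0.46

R & P = min(a, b) on (0.54, 0.46) = 0.46
~R = 1 − 0.54 = 0.46
P | ~R = max(a, b) on (0.46, 0.46) = 0.46
(R & P) | (P | ~R) = max(a, b) on (0.46, 0.46) = 0.46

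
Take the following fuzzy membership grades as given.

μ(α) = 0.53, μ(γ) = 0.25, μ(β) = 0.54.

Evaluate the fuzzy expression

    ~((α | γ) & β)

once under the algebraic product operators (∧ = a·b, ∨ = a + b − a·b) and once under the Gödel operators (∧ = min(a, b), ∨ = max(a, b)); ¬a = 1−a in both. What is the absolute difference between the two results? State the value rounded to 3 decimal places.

Under algebraic product:
  α | γ = a + b − a·b on (0.5300, 0.2500) = 0.6475
  (α | γ) & β = a·b on (0.6475, 0.5400) = 0.3497
  ~((α | γ) & β) = 1 − 0.3497 = 0.6503
  → value = 0.6503
Under Gödel:
  α | γ = max(a, b) on (0.53, 0.25) = 0.53
  (α | γ) & β = min(a, b) on (0.53, 0.54) = 0.53
  ~((α | γ) & β) = 1 − 0.53 = 0.47
  → value = 0.4700
|0.6503 − 0.4700| = 0.180

0.180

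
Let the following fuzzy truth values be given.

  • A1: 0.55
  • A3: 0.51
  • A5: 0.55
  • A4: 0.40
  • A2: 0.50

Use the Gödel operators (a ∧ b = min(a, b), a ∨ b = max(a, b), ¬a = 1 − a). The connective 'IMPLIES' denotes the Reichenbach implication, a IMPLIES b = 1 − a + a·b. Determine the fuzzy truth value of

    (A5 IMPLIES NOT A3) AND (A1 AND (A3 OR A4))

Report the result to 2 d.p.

NOT A3 = 1 − 0.51 = 0.49
A5 IMPLIES NOT A3  [Reichenbach: 1 − a + a·b] with a=0.55, b=0.49 → 0.72
A3 OR A4 = max(a, b) on (0.51, 0.40) = 0.51
A1 AND (A3 OR A4) = min(a, b) on (0.55, 0.51) = 0.51
(A5 IMPLIES NOT A3) AND (A1 AND (A3 OR A4)) = min(a, b) on (0.72, 0.51) = 0.51

0.51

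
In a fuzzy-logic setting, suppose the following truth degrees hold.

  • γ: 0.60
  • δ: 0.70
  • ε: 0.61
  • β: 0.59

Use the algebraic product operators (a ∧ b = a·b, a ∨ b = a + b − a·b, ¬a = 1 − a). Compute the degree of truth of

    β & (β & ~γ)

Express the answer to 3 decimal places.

0.139

~γ = 1 − 0.6000 = 0.4000
β & ~γ = a·b on (0.5900, 0.4000) = 0.2360
β & (β & ~γ) = a·b on (0.5900, 0.2360) = 0.1392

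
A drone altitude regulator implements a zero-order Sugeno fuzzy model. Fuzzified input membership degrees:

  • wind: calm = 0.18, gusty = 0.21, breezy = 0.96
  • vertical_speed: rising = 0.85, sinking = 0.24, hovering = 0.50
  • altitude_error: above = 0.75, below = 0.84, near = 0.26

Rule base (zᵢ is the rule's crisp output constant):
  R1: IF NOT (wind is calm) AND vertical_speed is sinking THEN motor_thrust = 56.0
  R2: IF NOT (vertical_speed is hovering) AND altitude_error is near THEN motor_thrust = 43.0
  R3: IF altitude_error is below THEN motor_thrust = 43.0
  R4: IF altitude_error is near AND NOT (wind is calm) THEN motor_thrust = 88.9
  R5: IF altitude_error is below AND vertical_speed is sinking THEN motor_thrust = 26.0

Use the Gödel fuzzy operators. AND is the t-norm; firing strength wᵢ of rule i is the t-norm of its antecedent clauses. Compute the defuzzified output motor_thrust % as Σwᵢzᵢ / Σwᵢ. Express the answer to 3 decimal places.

R1 (z=56.0): ¬calm=1−0.18=0.82, sinking=0.24; AND[min(a, b)] → w = 0.24
R2 (z=43.0): ¬hovering=1−0.50=0.50, near=0.26; AND[min(a, b)] → w = 0.26
R3 (z=43.0): below=0.84 → w = 0.84
R4 (z=88.9): near=0.26, ¬calm=1−0.18=0.82; AND[min(a, b)] → w = 0.26
R5 (z=26.0): below=0.84, sinking=0.24; AND[min(a, b)] → w = 0.24
Weighted average = (0.24·56.0 + 0.26·43.0 + 0.84·43.0 + 0.26·88.9 + 0.24·26.0) / (0.24 + 0.26 + 0.84 + 0.26 + 0.24)
  = 90.0940 / 1.8400 = 48.964

48.964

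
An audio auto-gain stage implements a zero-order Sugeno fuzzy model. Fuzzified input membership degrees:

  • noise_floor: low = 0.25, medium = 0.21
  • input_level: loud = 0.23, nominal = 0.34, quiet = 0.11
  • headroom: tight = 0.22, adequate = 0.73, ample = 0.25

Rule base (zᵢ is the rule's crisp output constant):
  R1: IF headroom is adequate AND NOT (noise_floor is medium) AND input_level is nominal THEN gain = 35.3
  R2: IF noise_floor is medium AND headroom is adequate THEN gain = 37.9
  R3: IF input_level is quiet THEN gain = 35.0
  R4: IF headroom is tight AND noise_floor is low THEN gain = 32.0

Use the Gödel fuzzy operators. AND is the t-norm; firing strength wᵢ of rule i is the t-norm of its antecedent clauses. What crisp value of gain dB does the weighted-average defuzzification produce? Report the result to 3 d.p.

35.058

R1 (z=35.3): adequate=0.73, ¬medium=1−0.21=0.79, nominal=0.34; AND[min(a, b)] → w = 0.34
R2 (z=37.9): medium=0.21, adequate=0.73; AND[min(a, b)] → w = 0.21
R3 (z=35.0): quiet=0.11 → w = 0.11
R4 (z=32.0): tight=0.22, low=0.25; AND[min(a, b)] → w = 0.22
Weighted average = (0.34·35.3 + 0.21·37.9 + 0.11·35.0 + 0.22·32.0) / (0.34 + 0.21 + 0.11 + 0.22)
  = 30.8510 / 0.8800 = 35.058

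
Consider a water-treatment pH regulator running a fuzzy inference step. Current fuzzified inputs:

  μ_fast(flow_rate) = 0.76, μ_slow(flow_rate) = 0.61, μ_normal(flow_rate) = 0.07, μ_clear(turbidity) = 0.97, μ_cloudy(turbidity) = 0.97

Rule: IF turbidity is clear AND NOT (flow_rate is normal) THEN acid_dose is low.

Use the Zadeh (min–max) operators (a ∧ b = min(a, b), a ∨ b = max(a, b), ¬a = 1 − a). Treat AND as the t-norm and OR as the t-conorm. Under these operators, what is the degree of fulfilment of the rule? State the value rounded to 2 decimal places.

firing strength: clear=0.97, ¬normal=1−0.07=0.93; AND[min(a, b)] → w = 0.93

0.93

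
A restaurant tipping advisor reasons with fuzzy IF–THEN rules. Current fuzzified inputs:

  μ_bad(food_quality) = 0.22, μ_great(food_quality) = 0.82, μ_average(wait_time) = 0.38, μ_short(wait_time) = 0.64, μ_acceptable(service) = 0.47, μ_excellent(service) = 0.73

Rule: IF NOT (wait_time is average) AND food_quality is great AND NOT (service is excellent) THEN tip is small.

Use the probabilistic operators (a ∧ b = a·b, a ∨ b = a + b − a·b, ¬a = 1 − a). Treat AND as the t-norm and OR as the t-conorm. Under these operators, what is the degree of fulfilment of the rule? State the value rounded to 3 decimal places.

0.137

firing strength: ¬average=1−0.38=0.62, great=0.82, ¬excellent=1−0.73=0.27; AND[a·b] → w = 0.1373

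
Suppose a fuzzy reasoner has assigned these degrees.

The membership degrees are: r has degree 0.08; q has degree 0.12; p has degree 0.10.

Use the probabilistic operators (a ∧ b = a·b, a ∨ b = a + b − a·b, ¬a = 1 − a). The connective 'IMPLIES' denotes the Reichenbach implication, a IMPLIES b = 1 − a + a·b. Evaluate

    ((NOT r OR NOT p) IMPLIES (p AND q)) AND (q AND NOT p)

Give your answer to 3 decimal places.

0.002

NOT r = 1 − 0.0800 = 0.9200
NOT p = 1 − 0.1000 = 0.9000
NOT r OR NOT p = a + b − a·b on (0.9200, 0.9000) = 0.9920
p AND q = a·b on (0.1000, 0.1200) = 0.0120
(NOT r OR NOT p) IMPLIES (p AND q)  [Reichenbach: 1 − a + a·b] with a=0.9920, b=0.0120 → 0.0199
NOT p = 1 − 0.1000 = 0.9000
q AND NOT p = a·b on (0.1200, 0.9000) = 0.1080
((NOT r OR NOT p) IMPLIES (p AND q)) AND (q AND NOT p) = a·b on (0.0199, 0.1080) = 0.0021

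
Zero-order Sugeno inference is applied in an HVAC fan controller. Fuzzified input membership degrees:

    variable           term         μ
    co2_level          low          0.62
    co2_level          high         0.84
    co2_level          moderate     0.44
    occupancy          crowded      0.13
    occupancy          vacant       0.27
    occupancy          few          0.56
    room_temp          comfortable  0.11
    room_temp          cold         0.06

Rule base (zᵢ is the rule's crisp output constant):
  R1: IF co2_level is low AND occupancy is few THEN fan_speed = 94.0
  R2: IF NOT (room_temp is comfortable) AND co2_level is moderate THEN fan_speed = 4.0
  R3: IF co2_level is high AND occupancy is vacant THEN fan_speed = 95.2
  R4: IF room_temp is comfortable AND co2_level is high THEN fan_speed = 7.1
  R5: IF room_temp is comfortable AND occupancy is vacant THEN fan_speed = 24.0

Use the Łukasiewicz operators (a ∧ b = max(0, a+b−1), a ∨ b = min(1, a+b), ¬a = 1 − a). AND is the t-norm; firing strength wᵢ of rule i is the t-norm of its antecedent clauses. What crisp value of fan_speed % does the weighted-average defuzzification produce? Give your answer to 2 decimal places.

R1 (z=94.0): low=0.62, few=0.56; AND[max(0, a+b−1)] → w = 0.18
R2 (z=4.0): ¬comfortable=1−0.11=0.89, moderate=0.44; AND[max(0, a+b−1)] → w = 0.33
R3 (z=95.2): high=0.84, vacant=0.27; AND[max(0, a+b−1)] → w = 0.11
R4 (z=7.1): comfortable=0.11, high=0.84; AND[max(0, a+b−1)] → w = 0.00
R5 (z=24.0): comfortable=0.11, vacant=0.27; AND[max(0, a+b−1)] → w = 0.00
Weighted average = (0.18·94.0 + 0.33·4.0 + 0.11·95.2 + 0.00·7.1 + 0.00·24.0) / (0.18 + 0.33 + 0.11 + 0.00 + 0.00)
  = 28.7120 / 0.6200 = 46.31

46.31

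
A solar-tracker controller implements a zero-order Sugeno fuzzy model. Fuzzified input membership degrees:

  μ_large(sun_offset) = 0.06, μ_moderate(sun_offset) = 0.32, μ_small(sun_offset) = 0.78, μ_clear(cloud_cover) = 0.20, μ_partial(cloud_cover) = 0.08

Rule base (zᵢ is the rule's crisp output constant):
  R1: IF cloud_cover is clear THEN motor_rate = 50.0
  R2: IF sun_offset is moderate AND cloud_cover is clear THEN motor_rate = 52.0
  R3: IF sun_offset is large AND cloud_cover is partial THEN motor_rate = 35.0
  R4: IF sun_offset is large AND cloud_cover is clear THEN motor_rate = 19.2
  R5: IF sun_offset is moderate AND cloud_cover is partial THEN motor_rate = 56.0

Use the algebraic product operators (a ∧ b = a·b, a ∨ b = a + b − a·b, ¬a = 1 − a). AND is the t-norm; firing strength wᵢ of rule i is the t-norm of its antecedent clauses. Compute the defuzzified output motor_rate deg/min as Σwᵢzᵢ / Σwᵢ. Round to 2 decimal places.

R1 (z=50.0): clear=0.20 → w = 0.2000
R2 (z=52.0): moderate=0.32, clear=0.20; AND[a·b] → w = 0.0640
R3 (z=35.0): large=0.06, partial=0.08; AND[a·b] → w = 0.0048
R4 (z=19.2): large=0.06, clear=0.20; AND[a·b] → w = 0.0120
R5 (z=56.0): moderate=0.32, partial=0.08; AND[a·b] → w = 0.0256
Weighted average = (0.2000·50.0 + 0.0640·52.0 + 0.0048·35.0 + 0.0120·19.2 + 0.0256·56.0) / (0.2000 + 0.0640 + 0.0048 + 0.0120 + 0.0256)
  = 15.1600 / 0.3064 = 49.48

49.48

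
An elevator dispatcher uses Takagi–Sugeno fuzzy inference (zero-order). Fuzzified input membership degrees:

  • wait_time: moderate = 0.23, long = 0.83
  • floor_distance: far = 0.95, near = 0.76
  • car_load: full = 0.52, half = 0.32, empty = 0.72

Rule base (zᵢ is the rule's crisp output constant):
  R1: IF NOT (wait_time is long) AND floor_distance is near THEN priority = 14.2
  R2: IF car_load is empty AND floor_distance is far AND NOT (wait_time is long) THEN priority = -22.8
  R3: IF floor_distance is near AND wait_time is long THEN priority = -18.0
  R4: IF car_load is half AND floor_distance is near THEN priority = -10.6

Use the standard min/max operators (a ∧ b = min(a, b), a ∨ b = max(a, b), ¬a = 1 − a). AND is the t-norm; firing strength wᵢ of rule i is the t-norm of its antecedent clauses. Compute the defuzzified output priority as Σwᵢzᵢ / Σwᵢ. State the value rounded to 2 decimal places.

R1 (z=14.2): ¬long=1−0.83=0.17, near=0.76; AND[min(a, b)] → w = 0.17
R2 (z=-22.8): empty=0.72, far=0.95, ¬long=1−0.83=0.17; AND[min(a, b)] → w = 0.17
R3 (z=-18.0): near=0.76, long=0.83; AND[min(a, b)] → w = 0.76
R4 (z=-10.6): half=0.32, near=0.76; AND[min(a, b)] → w = 0.32
Weighted average = (0.17·14.2 + 0.17·-22.8 + 0.76·-18.0 + 0.32·-10.6) / (0.17 + 0.17 + 0.76 + 0.32)
  = -18.5340 / 1.4200 = -13.05

-13.05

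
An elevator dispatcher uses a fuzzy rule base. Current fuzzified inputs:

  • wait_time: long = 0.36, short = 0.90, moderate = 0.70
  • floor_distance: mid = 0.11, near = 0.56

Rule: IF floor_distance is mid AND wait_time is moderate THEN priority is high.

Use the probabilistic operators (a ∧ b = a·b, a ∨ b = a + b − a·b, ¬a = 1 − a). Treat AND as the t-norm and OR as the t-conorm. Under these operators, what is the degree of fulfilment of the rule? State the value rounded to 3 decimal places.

firing strength: mid=0.11, moderate=0.70; AND[a·b] → w = 0.0770

0.077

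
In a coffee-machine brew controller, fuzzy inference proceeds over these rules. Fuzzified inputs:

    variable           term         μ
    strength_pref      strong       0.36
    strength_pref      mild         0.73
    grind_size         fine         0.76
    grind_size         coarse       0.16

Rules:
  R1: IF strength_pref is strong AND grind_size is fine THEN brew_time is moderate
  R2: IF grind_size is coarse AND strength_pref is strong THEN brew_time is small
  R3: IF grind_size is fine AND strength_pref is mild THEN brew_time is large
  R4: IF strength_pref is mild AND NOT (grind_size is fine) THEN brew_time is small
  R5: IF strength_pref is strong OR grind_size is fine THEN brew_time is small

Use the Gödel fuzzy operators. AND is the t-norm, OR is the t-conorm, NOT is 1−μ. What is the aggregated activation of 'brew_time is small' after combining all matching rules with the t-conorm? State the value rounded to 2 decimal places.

R1: strong=0.36, fine=0.76; AND[min(a, b)] → w = 0.36
R2: coarse=0.16, strong=0.36; AND[min(a, b)] → w = 0.16
R3: fine=0.76, mild=0.73; AND[min(a, b)] → w = 0.73
R4: mild=0.73, ¬fine=1−0.76=0.24; AND[min(a, b)] → w = 0.24
R5: strong=0.36, fine=0.76; OR[max(a, b)] → w = 0.76
Rules with consequent 'small': {R2, R4, R5} → strengths 0.16, 0.24, 0.76
Aggregate via t-conorm [max(a, b)]: 0.76

0.76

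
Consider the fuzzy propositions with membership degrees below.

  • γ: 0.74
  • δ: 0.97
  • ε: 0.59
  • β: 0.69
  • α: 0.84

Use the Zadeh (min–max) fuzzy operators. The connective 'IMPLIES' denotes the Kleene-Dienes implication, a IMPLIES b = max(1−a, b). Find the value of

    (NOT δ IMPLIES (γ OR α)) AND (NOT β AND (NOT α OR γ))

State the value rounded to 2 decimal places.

NOT δ = 1 − 0.97 = 0.03
γ OR α = max(a, b) on (0.74, 0.84) = 0.84
NOT δ IMPLIES (γ OR α)  [Kleene-Dienes: max(1−a, b)] with a=0.03, b=0.84 → 0.97
NOT β = 1 − 0.69 = 0.31
NOT α = 1 − 0.84 = 0.16
NOT α OR γ = max(a, b) on (0.16, 0.74) = 0.74
NOT β AND (NOT α OR γ) = min(a, b) on (0.31, 0.74) = 0.31
(NOT δ IMPLIES (γ OR α)) AND (NOT β AND (NOT α OR γ)) = min(a, b) on (0.97, 0.31) = 0.31

0.31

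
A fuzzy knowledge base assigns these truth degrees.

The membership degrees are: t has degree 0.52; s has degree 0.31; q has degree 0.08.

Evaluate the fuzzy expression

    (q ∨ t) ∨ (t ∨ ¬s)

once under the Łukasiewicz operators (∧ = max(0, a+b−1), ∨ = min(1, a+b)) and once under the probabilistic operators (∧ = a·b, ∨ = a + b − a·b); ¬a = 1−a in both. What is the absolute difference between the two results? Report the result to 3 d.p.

0.066

Under Łukasiewicz:
  q ∨ t = min(1, a+b) on (0.08, 0.52) = 0.60
  ¬s = 1 − 0.31 = 0.69
  t ∨ ¬s = min(1, a+b) on (0.52, 0.69) = 1.00
  (q ∨ t) ∨ (t ∨ ¬s) = min(1, a+b) on (0.60, 1.00) = 1.00
  → value = 1.0000
Under probabilistic:
  q ∨ t = a + b − a·b on (0.0800, 0.5200) = 0.5584
  ¬s = 1 − 0.3100 = 0.6900
  t ∨ ¬s = a + b − a·b on (0.5200, 0.6900) = 0.8512
  (q ∨ t) ∨ (t ∨ ¬s) = a + b − a·b on (0.5584, 0.8512) = 0.9343
  → value = 0.9343
|1.0000 − 0.9343| = 0.066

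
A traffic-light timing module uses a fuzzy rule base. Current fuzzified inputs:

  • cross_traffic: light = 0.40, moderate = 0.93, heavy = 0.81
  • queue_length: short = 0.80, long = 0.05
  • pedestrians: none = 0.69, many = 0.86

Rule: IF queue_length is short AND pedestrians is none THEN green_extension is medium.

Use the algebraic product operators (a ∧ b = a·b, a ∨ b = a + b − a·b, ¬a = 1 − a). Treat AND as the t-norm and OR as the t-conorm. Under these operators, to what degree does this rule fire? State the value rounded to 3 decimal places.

0.552

firing strength: short=0.80, none=0.69; AND[a·b] → w = 0.5520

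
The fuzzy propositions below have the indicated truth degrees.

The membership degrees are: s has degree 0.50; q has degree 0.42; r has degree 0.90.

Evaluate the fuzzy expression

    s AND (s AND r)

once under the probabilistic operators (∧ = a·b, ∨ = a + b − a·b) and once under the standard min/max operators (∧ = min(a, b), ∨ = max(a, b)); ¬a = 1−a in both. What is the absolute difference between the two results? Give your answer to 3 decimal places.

Under probabilistic:
  s AND r = a·b on (0.5000, 0.9000) = 0.4500
  s AND (s AND r) = a·b on (0.5000, 0.4500) = 0.2250
  → value = 0.2250
Under standard min/max:
  s AND r = min(a, b) on (0.50, 0.90) = 0.50
  s AND (s AND r) = min(a, b) on (0.50, 0.50) = 0.50
  → value = 0.5000
|0.2250 − 0.5000| = 0.275

0.275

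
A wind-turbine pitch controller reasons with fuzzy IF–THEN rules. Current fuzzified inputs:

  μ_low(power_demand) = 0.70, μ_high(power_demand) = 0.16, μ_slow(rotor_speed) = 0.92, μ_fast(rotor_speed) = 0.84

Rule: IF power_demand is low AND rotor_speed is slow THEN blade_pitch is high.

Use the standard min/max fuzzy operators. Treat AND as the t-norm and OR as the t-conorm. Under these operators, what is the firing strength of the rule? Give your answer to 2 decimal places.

firing strength: low=0.70, slow=0.92; AND[min(a, b)] → w = 0.70

0.70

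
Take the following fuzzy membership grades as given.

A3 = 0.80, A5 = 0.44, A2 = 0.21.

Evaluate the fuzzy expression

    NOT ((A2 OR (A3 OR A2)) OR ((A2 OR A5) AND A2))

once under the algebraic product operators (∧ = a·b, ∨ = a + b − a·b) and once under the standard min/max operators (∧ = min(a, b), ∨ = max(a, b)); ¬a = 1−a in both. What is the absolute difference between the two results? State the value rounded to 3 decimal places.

Under algebraic product:
  A3 OR A2 = a + b − a·b on (0.8000, 0.2100) = 0.8420
  A2 OR (A3 OR A2) = a + b − a·b on (0.2100, 0.8420) = 0.8752
  A2 OR A5 = a + b − a·b on (0.2100, 0.4400) = 0.5576
  (A2 OR A5) AND A2 = a·b on (0.5576, 0.2100) = 0.1171
  (A2 OR (A3 OR A2)) OR ((A2 OR A5) AND A2) = a + b − a·b on (0.8752, 0.1171) = 0.8898
  NOT ((A2 OR (A3 OR A2)) OR ((A2 OR A5) AND A2)) = 1 − 0.8898 = 0.1102
  → value = 0.1102
Under standard min/max:
  A3 OR A2 = max(a, b) on (0.80, 0.21) = 0.80
  A2 OR (A3 OR A2) = max(a, b) on (0.21, 0.80) = 0.80
  A2 OR A5 = max(a, b) on (0.21, 0.44) = 0.44
  (A2 OR A5) AND A2 = min(a, b) on (0.44, 0.21) = 0.21
  (A2 OR (A3 OR A2)) OR ((A2 OR A5) AND A2) = max(a, b) on (0.80, 0.21) = 0.80
  NOT ((A2 OR (A3 OR A2)) OR ((A2 OR A5) AND A2)) = 1 − 0.80 = 0.20
  → value = 0.2000
|0.1102 − 0.2000| = 0.090

0.090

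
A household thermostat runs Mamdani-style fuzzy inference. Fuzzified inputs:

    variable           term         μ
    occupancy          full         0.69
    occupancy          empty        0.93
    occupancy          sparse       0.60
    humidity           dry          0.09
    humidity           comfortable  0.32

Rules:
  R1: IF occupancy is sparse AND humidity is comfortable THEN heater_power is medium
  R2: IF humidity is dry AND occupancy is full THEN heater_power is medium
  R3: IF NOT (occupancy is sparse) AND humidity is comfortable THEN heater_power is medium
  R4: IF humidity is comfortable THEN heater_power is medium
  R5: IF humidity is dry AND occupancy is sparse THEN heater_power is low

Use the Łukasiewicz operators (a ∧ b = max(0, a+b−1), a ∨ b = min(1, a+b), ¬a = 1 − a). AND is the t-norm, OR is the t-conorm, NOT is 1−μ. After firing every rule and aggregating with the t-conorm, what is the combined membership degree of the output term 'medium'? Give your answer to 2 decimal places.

0.32

R1: sparse=0.60, comfortable=0.32; AND[max(0, a+b−1)] → w = 0.00
R2: dry=0.09, full=0.69; AND[max(0, a+b−1)] → w = 0.00
R3: ¬sparse=1−0.60=0.40, comfortable=0.32; AND[max(0, a+b−1)] → w = 0.00
R4: comfortable=0.32 → w = 0.32
R5: dry=0.09, sparse=0.60; AND[max(0, a+b−1)] → w = 0.00
Rules with consequent 'medium': {R1, R2, R3, R4} → strengths 0.00, 0.00, 0.00, 0.32
Aggregate via t-conorm [min(1, a+b)]: 0.32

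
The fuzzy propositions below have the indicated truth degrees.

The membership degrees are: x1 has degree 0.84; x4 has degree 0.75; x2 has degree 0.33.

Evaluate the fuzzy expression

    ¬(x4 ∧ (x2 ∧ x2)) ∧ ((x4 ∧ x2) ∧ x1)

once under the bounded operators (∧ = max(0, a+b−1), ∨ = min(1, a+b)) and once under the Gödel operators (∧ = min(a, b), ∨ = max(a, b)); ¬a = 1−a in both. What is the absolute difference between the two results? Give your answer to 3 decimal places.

0.330

Under bounded:
  x2 ∧ x2 = max(0, a+b−1) on (0.33, 0.33) = 0.00
  x4 ∧ (x2 ∧ x2) = max(0, a+b−1) on (0.75, 0.00) = 0.00
  ¬(x4 ∧ (x2 ∧ x2)) = 1 − 0.00 = 1.00
  x4 ∧ x2 = max(0, a+b−1) on (0.75, 0.33) = 0.08
  (x4 ∧ x2) ∧ x1 = max(0, a+b−1) on (0.08, 0.84) = 0.00
  ¬(x4 ∧ (x2 ∧ x2)) ∧ ((x4 ∧ x2) ∧ x1) = max(0, a+b−1) on (1.00, 0.00) = 0.00
  → value = 0.0000
Under Gödel:
  x2 ∧ x2 = min(a, b) on (0.33, 0.33) = 0.33
  x4 ∧ (x2 ∧ x2) = min(a, b) on (0.75, 0.33) = 0.33
  ¬(x4 ∧ (x2 ∧ x2)) = 1 − 0.33 = 0.67
  x4 ∧ x2 = min(a, b) on (0.75, 0.33) = 0.33
  (x4 ∧ x2) ∧ x1 = min(a, b) on (0.33, 0.84) = 0.33
  ¬(x4 ∧ (x2 ∧ x2)) ∧ ((x4 ∧ x2) ∧ x1) = min(a, b) on (0.67, 0.33) = 0.33
  → value = 0.3300
|0.0000 − 0.3300| = 0.330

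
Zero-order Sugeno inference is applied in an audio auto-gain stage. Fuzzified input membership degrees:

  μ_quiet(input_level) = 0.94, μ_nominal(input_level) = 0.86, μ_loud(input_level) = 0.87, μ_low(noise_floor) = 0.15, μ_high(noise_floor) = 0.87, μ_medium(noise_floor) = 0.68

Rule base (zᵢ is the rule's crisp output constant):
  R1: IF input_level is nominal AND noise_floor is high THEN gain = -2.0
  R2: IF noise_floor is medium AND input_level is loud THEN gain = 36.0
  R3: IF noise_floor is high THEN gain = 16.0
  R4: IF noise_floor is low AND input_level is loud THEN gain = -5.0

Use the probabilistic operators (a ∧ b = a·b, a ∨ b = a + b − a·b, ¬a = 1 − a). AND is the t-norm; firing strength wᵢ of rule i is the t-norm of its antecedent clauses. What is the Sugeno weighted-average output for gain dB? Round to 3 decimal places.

R1 (z=-2.0): nominal=0.86, high=0.87; AND[a·b] → w = 0.7482
R2 (z=36.0): medium=0.68, loud=0.87; AND[a·b] → w = 0.5916
R3 (z=16.0): high=0.87 → w = 0.8700
R4 (z=-5.0): low=0.15, loud=0.87; AND[a·b] → w = 0.1305
Weighted average = (0.7482·-2.0 + 0.5916·36.0 + 0.8700·16.0 + 0.1305·-5.0) / (0.7482 + 0.5916 + 0.8700 + 0.1305)
  = 33.0687 / 2.3403 = 14.130

14.130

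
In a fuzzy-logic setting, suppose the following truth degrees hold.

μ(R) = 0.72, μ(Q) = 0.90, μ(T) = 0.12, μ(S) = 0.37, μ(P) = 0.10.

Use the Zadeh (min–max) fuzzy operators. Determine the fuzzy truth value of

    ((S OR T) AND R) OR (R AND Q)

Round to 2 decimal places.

S OR T = max(a, b) on (0.37, 0.12) = 0.37
(S OR T) AND R = min(a, b) on (0.37, 0.72) = 0.37
R AND Q = min(a, b) on (0.72, 0.90) = 0.72
((S OR T) AND R) OR (R AND Q) = max(a, b) on (0.37, 0.72) = 0.72

0.72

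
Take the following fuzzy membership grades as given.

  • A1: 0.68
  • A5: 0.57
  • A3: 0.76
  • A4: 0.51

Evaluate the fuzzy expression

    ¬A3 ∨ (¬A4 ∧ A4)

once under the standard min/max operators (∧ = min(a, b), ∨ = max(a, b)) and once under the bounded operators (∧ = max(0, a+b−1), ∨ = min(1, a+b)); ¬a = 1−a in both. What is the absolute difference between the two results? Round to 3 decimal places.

Under standard min/max:
  ¬A3 = 1 − 0.76 = 0.24
  ¬A4 = 1 − 0.51 = 0.49
  ¬A4 ∧ A4 = min(a, b) on (0.49, 0.51) = 0.49
  ¬A3 ∨ (¬A4 ∧ A4) = max(a, b) on (0.24, 0.49) = 0.49
  → value = 0.4900
Under bounded:
  ¬A3 = 1 − 0.76 = 0.24
  ¬A4 = 1 − 0.51 = 0.49
  ¬A4 ∧ A4 = max(0, a+b−1) on (0.49, 0.51) = 0.00
  ¬A3 ∨ (¬A4 ∧ A4) = min(1, a+b) on (0.24, 0.00) = 0.24
  → value = 0.2400
|0.4900 − 0.2400| = 0.250

0.250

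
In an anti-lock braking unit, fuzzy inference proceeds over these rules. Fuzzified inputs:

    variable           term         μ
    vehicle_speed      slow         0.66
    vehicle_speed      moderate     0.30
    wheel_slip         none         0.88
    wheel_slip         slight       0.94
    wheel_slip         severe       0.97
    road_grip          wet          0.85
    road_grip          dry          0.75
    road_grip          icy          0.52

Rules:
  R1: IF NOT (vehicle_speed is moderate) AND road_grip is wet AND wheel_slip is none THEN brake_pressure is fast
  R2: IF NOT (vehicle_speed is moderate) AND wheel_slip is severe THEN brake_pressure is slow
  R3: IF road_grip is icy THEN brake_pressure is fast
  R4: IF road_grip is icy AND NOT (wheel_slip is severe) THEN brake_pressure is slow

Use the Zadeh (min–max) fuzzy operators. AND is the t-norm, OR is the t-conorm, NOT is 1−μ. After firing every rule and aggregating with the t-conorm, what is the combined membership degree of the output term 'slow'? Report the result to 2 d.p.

0.70

R1: ¬moderate=1−0.30=0.70, wet=0.85, none=0.88; AND[min(a, b)] → w = 0.70
R2: ¬moderate=1−0.30=0.70, severe=0.97; AND[min(a, b)] → w = 0.70
R3: icy=0.52 → w = 0.52
R4: icy=0.52, ¬severe=1−0.97=0.03; AND[min(a, b)] → w = 0.03
Rules with consequent 'slow': {R2, R4} → strengths 0.70, 0.03
Aggregate via t-conorm [max(a, b)]: 0.70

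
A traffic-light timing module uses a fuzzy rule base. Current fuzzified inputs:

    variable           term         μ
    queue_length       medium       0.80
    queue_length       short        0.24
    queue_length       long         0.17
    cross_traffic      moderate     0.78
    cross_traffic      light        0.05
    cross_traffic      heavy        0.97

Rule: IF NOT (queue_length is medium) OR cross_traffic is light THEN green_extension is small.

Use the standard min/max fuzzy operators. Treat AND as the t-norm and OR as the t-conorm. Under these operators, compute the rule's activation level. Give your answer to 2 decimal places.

0.20

firing strength: ¬medium=1−0.80=0.20, light=0.05; OR[max(a, b)] → w = 0.20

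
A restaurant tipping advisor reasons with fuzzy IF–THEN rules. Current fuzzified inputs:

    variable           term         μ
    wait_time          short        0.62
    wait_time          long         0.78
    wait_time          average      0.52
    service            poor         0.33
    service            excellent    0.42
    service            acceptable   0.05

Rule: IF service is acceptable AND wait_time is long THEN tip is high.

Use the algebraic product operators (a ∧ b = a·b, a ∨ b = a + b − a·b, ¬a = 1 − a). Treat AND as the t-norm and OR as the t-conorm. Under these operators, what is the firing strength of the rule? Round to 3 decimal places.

firing strength: acceptable=0.05, long=0.78; AND[a·b] → w = 0.0390

0.039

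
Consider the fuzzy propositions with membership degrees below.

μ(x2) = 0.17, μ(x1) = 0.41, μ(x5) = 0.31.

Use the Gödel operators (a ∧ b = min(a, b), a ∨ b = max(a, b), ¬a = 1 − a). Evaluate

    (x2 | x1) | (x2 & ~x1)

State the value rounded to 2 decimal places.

0.41

x2 | x1 = max(a, b) on (0.17, 0.41) = 0.41
~x1 = 1 − 0.41 = 0.59
x2 & ~x1 = min(a, b) on (0.17, 0.59) = 0.17
(x2 | x1) | (x2 & ~x1) = max(a, b) on (0.41, 0.17) = 0.41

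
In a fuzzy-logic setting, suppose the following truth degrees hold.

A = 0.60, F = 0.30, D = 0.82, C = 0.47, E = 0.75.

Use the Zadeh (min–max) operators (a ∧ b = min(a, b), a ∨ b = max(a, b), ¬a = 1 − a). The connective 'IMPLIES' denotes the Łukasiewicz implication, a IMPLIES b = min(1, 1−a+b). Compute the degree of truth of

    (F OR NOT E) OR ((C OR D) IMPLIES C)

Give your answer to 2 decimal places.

NOT E = 1 − 0.75 = 0.25
F OR NOT E = max(a, b) on (0.30, 0.25) = 0.30
C OR D = max(a, b) on (0.47, 0.82) = 0.82
(C OR D) IMPLIES C  [Łukasiewicz: min(1, 1−a+b)] with a=0.82, b=0.47 → 0.65
(F OR NOT E) OR ((C OR D) IMPLIES C) = max(a, b) on (0.30, 0.65) = 0.65

0.65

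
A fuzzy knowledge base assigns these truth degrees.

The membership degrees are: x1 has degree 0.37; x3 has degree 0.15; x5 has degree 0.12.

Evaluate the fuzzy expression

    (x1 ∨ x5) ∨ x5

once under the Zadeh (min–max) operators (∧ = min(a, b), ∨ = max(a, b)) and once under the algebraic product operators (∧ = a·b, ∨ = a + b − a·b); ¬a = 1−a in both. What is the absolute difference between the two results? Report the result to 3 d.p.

0.142

Under Zadeh (min–max):
  x1 ∨ x5 = max(a, b) on (0.37, 0.12) = 0.37
  (x1 ∨ x5) ∨ x5 = max(a, b) on (0.37, 0.12) = 0.37
  → value = 0.3700
Under algebraic product:
  x1 ∨ x5 = a + b − a·b on (0.3700, 0.1200) = 0.4456
  (x1 ∨ x5) ∨ x5 = a + b − a·b on (0.4456, 0.1200) = 0.5121
  → value = 0.5121
|0.3700 − 0.5121| = 0.142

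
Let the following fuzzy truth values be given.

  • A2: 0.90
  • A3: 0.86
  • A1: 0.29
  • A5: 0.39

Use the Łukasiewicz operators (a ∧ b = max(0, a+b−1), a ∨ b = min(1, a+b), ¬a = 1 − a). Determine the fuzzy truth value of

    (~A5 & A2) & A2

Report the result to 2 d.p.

~A5 = 1 − 0.39 = 0.61
~A5 & A2 = max(0, a+b−1) on (0.61, 0.90) = 0.51
(~A5 & A2) & A2 = max(0, a+b−1) on (0.51, 0.90) = 0.41

0.41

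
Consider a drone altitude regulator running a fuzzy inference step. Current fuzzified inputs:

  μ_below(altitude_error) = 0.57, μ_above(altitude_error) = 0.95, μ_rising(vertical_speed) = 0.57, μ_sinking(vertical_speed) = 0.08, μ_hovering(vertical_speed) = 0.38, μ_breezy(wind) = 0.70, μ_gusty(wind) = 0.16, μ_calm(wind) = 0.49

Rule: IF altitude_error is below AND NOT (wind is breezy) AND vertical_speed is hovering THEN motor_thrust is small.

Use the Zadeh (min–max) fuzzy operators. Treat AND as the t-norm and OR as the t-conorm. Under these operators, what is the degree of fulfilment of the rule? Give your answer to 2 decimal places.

firing strength: below=0.57, ¬breezy=1−0.70=0.30, hovering=0.38; AND[min(a, b)] → w = 0.30

0.30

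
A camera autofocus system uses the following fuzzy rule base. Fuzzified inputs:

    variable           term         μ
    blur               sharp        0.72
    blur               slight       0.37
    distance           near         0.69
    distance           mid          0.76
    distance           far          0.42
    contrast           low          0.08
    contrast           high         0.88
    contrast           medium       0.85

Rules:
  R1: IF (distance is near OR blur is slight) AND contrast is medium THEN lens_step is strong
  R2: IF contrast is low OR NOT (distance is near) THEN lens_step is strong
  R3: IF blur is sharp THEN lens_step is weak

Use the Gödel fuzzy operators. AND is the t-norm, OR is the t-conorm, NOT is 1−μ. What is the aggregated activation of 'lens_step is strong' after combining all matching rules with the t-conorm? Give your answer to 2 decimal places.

0.69

R1: (near=0.69 OR slight=0.37) = 0.69; AND[min(a, b)] with medium=0.85 → w = 0.69
R2: low=0.08, ¬near=1−0.69=0.31; OR[max(a, b)] → w = 0.31
R3: sharp=0.72 → w = 0.72
Rules with consequent 'strong': {R1, R2} → strengths 0.69, 0.31
Aggregate via t-conorm [max(a, b)]: 0.69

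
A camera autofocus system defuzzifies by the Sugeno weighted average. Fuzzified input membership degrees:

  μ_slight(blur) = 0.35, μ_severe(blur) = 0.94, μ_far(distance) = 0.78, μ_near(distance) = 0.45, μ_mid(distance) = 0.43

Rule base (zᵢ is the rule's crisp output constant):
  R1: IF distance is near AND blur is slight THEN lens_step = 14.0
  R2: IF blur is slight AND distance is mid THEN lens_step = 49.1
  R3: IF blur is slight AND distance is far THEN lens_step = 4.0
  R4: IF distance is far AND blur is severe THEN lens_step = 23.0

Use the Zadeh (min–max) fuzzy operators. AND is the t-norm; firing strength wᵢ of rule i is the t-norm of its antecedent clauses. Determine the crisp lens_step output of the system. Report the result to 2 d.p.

R1 (z=14.0): near=0.45, slight=0.35; AND[min(a, b)] → w = 0.35
R2 (z=49.1): slight=0.35, mid=0.43; AND[min(a, b)] → w = 0.35
R3 (z=4.0): slight=0.35, far=0.78; AND[min(a, b)] → w = 0.35
R4 (z=23.0): far=0.78, severe=0.94; AND[min(a, b)] → w = 0.78
Weighted average = (0.35·14.0 + 0.35·49.1 + 0.35·4.0 + 0.78·23.0) / (0.35 + 0.35 + 0.35 + 0.78)
  = 41.4250 / 1.8300 = 22.64

22.64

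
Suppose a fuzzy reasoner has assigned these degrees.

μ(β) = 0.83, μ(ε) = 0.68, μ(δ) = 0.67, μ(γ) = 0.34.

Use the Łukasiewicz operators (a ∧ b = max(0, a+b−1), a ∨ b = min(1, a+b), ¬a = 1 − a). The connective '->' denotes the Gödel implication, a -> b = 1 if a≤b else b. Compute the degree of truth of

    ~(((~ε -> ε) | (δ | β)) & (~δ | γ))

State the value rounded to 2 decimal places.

0.33

~ε = 1 − 0.68 = 0.32
~ε -> ε  [Gödel: 1 if a≤b else b] with a=0.32, b=0.68 → 1.00
δ | β = min(1, a+b) on (0.67, 0.83) = 1.00
(~ε -> ε) | (δ | β) = min(1, a+b) on (1.00, 1.00) = 1.00
~δ = 1 − 0.67 = 0.33
~δ | γ = min(1, a+b) on (0.33, 0.34) = 0.67
((~ε -> ε) | (δ | β)) & (~δ | γ) = max(0, a+b−1) on (1.00, 0.67) = 0.67
~(((~ε -> ε) | (δ | β)) & (~δ | γ)) = 1 − 0.67 = 0.33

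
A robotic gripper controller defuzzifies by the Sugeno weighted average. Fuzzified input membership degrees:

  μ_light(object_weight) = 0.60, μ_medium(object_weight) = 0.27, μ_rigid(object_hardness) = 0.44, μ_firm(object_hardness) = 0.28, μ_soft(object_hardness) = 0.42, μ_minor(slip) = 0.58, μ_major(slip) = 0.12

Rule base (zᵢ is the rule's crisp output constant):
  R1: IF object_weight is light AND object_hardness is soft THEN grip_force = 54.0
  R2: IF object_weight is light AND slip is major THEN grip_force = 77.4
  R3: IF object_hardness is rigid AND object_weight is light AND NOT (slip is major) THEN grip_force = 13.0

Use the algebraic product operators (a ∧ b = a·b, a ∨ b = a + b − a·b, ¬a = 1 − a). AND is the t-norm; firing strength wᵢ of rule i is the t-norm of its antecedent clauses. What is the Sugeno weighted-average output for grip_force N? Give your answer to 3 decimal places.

R1 (z=54.0): light=0.60, soft=0.42; AND[a·b] → w = 0.2520
R2 (z=77.4): light=0.60, major=0.12; AND[a·b] → w = 0.0720
R3 (z=13.0): rigid=0.44, light=0.60, ¬major=1−0.12=0.88; AND[a·b] → w = 0.2323
Weighted average = (0.2520·54.0 + 0.0720·77.4 + 0.2323·13.0) / (0.2520 + 0.0720 + 0.2323)
  = 22.2010 / 0.5563 = 39.907

39.907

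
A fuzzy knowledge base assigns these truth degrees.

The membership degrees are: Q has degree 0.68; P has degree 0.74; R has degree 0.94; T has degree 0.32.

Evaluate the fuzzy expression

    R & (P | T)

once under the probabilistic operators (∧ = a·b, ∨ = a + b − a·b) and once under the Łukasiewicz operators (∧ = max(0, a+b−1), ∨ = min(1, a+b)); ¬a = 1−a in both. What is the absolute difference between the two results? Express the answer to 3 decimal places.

Under probabilistic:
  P | T = a + b − a·b on (0.7400, 0.3200) = 0.8232
  R & (P | T) = a·b on (0.9400, 0.8232) = 0.7738
  → value = 0.7738
Under Łukasiewicz:
  P | T = min(1, a+b) on (0.74, 0.32) = 1.00
  R & (P | T) = max(0, a+b−1) on (0.94, 1.00) = 0.94
  → value = 0.9400
|0.7738 − 0.9400| = 0.166

0.166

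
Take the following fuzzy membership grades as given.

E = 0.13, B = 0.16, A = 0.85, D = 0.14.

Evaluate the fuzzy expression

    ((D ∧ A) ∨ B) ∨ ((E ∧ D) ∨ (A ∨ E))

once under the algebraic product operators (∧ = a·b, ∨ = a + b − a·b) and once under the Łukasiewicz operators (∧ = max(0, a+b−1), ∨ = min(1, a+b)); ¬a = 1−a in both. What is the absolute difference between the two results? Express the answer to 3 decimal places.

Under algebraic product:
  D ∧ A = a·b on (0.1400, 0.8500) = 0.1190
  (D ∧ A) ∨ B = a + b − a·b on (0.1190, 0.1600) = 0.2600
  E ∧ D = a·b on (0.1300, 0.1400) = 0.0182
  A ∨ E = a + b − a·b on (0.8500, 0.1300) = 0.8695
  (E ∧ D) ∨ (A ∨ E) = a + b − a·b on (0.0182, 0.8695) = 0.8719
  ((D ∧ A) ∨ B) ∨ ((E ∧ D) ∨ (A ∨ E)) = a + b − a·b on (0.2600, 0.8719) = 0.9052
  → value = 0.9052
Under Łukasiewicz:
  D ∧ A = max(0, a+b−1) on (0.14, 0.85) = 0.00
  (D ∧ A) ∨ B = min(1, a+b) on (0.00, 0.16) = 0.16
  E ∧ D = max(0, a+b−1) on (0.13, 0.14) = 0.00
  A ∨ E = min(1, a+b) on (0.85, 0.13) = 0.98
  (E ∧ D) ∨ (A ∨ E) = min(1, a+b) on (0.00, 0.98) = 0.98
  ((D ∧ A) ∨ B) ∨ ((E ∧ D) ∨ (A ∨ E)) = min(1, a+b) on (0.16, 0.98) = 1.00
  → value = 1.0000
|0.9052 − 1.0000| = 0.095

0.095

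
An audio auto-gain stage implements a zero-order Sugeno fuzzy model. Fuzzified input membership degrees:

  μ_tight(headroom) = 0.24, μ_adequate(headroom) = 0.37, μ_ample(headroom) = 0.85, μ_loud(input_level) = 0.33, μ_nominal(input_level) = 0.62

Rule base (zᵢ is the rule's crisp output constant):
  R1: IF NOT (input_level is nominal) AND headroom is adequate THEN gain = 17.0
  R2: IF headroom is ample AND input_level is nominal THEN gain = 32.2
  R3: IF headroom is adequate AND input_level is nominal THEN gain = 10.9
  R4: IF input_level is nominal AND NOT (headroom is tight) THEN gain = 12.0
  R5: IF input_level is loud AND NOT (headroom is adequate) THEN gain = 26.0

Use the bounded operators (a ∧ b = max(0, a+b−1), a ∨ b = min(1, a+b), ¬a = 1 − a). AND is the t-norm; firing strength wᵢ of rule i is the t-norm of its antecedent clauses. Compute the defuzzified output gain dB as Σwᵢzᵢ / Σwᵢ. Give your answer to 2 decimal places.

23.17

R1 (z=17.0): ¬nominal=1−0.62=0.38, adequate=0.37; AND[max(0, a+b−1)] → w = 0.00
R2 (z=32.2): ample=0.85, nominal=0.62; AND[max(0, a+b−1)] → w = 0.47
R3 (z=10.9): adequate=0.37, nominal=0.62; AND[max(0, a+b−1)] → w = 0.00
R4 (z=12.0): nominal=0.62, ¬tight=1−0.24=0.76; AND[max(0, a+b−1)] → w = 0.38
R5 (z=26.0): loud=0.33, ¬adequate=1−0.37=0.63; AND[max(0, a+b−1)] → w = 0.00
Weighted average = (0.00·17.0 + 0.47·32.2 + 0.00·10.9 + 0.38·12.0 + 0.00·26.0) / (0.00 + 0.47 + 0.00 + 0.38 + 0.00)
  = 19.6940 / 0.8500 = 23.17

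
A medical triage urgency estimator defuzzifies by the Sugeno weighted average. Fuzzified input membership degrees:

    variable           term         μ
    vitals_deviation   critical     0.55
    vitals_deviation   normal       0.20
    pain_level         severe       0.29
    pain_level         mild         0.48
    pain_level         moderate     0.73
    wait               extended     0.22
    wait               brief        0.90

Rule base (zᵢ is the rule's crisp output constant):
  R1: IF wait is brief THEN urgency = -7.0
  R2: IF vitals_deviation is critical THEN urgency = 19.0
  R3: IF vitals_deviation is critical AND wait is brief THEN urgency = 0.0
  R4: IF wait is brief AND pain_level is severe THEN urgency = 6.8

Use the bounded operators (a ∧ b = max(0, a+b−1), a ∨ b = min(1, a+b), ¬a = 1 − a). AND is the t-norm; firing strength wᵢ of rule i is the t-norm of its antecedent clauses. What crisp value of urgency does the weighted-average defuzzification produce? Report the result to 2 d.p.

R1 (z=-7.0): brief=0.90 → w = 0.90
R2 (z=19.0): critical=0.55 → w = 0.55
R3 (z=0.0): critical=0.55, brief=0.90; AND[max(0, a+b−1)] → w = 0.45
R4 (z=6.8): brief=0.90, severe=0.29; AND[max(0, a+b−1)] → w = 0.19
Weighted average = (0.90·-7.0 + 0.55·19.0 + 0.45·0.0 + 0.19·6.8) / (0.90 + 0.55 + 0.45 + 0.19)
  = 5.4420 / 2.0900 = 2.60

2.60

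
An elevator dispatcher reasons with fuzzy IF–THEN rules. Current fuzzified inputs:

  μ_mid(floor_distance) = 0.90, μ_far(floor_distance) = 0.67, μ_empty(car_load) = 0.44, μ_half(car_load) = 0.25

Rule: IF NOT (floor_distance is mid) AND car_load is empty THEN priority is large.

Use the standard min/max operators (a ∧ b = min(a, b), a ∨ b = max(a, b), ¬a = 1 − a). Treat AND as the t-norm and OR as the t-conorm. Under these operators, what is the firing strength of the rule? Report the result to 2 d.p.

0.10

firing strength: ¬mid=1−0.90=0.10, empty=0.44; AND[min(a, b)] → w = 0.10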